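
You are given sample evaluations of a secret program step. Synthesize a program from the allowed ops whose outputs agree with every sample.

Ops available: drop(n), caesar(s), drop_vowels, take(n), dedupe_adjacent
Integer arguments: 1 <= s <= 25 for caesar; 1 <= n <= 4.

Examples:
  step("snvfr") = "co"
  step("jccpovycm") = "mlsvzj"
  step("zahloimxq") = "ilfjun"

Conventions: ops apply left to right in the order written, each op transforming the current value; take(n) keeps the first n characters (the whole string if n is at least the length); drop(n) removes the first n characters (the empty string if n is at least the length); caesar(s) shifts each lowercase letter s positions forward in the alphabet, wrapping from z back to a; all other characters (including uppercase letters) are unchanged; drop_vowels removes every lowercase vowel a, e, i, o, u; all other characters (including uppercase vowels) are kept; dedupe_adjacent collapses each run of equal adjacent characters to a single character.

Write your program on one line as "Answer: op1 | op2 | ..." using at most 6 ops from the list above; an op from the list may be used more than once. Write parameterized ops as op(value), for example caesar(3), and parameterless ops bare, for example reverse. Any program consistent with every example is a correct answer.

caesar(17) | drop(1) | caesar(3) | caesar(3) | drop(2)

Check, running the answer program on each example:
  "snvfr" -> "jemwi" -> "emwi" -> "hpzl" -> "ksco" -> "co"
  "jccpovycm" -> "attgfmptd" -> "ttgfmptd" -> "wwjipswg" -> "zzmlsvzj" -> "mlsvzj"
  "zahloimxq" -> "qrycfzdoh" -> "rycfzdoh" -> "ubficgrk" -> "xeilfjun" -> "ilfjun"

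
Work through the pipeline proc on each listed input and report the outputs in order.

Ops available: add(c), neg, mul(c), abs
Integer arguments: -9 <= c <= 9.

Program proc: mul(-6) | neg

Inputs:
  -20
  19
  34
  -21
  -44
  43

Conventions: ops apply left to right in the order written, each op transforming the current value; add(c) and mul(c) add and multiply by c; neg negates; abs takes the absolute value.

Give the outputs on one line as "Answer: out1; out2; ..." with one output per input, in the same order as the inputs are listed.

Execution, op by op:
  -20 -> 120 -> -120
  19 -> -114 -> 114
  34 -> -204 -> 204
  -21 -> 126 -> -126
  -44 -> 264 -> -264
  43 -> -258 -> 258

-120; 114; 204; -126; -264; 258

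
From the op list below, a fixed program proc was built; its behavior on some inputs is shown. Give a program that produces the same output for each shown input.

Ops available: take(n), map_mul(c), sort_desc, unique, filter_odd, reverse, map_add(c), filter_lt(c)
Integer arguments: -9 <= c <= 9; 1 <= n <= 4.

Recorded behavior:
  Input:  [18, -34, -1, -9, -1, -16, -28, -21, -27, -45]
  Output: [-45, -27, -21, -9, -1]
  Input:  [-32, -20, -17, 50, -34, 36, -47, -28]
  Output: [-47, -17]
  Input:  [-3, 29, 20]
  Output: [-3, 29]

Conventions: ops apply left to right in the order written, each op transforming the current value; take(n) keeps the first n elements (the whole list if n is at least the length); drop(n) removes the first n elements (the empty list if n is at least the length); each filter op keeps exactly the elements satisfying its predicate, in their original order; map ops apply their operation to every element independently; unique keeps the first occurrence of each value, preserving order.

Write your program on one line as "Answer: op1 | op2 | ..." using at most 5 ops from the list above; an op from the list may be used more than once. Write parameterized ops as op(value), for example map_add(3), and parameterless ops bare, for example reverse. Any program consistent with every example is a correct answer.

unique | sort_desc | reverse | filter_odd

Check, running the answer program on each example:
  [18, -34, -1, -9, -1, -16, -28, -21, -27, -45] -> [18, -34, -1, -9, -16, -28, -21, -27, -45] -> [18, -1, -9, -16, -21, -27, -28, -34, -45] -> [-45, -34, -28, -27, -21, -16, -9, -1, 18] -> [-45, -27, -21, -9, -1]
  [-32, -20, -17, 50, -34, 36, -47, -28] -> [-32, -20, -17, 50, -34, 36, -47, -28] -> [50, 36, -17, -20, -28, -32, -34, -47] -> [-47, -34, -32, -28, -20, -17, 36, 50] -> [-47, -17]
  [-3, 29, 20] -> [-3, 29, 20] -> [29, 20, -3] -> [-3, 20, 29] -> [-3, 29]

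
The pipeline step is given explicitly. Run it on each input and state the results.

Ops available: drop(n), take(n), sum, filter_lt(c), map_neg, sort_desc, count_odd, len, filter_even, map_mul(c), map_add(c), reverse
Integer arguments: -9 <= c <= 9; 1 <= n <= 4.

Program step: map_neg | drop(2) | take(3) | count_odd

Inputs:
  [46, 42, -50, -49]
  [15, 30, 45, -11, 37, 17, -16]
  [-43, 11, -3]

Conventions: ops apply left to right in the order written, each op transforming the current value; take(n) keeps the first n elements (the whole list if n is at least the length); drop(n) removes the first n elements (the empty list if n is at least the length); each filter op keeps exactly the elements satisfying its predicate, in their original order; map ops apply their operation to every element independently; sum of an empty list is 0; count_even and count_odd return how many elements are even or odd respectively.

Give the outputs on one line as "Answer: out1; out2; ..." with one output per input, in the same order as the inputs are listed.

1; 3; 1

Execution, op by op:
  [46, 42, -50, -49] -> [-46, -42, 50, 49] -> [50, 49] -> [50, 49] -> 1
  [15, 30, 45, -11, 37, 17, -16] -> [-15, -30, -45, 11, -37, -17, 16] -> [-45, 11, -37, -17, 16] -> [-45, 11, -37] -> 3
  [-43, 11, -3] -> [43, -11, 3] -> [3] -> [3] -> 1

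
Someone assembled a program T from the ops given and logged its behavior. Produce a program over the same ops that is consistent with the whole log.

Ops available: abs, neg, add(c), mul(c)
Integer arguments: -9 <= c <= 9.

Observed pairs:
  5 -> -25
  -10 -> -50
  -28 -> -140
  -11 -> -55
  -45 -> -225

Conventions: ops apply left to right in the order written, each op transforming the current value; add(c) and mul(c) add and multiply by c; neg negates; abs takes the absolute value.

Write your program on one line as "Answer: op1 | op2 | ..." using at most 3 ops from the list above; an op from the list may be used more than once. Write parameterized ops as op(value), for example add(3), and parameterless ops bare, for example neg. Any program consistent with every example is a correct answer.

neg | abs | mul(-5)

Check, running the answer program on each example:
  5 -> -5 -> 5 -> -25
  -10 -> 10 -> 10 -> -50
  -28 -> 28 -> 28 -> -140
  -11 -> 11 -> 11 -> -55
  -45 -> 45 -> 45 -> -225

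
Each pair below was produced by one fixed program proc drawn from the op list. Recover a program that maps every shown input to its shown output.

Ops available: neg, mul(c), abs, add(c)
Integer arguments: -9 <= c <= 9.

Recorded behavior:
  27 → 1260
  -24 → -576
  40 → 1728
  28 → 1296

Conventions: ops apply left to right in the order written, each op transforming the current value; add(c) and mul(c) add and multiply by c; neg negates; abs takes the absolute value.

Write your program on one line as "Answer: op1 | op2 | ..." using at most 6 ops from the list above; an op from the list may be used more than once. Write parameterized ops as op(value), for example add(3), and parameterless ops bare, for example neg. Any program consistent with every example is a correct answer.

add(9) | add(-1) | mul(6) | mul(-6) | neg

Check, running the answer program on each example:
  27 -> 36 -> 35 -> 210 -> -1260 -> 1260
  -24 -> -15 -> -16 -> -96 -> 576 -> -576
  40 -> 49 -> 48 -> 288 -> -1728 -> 1728
  28 -> 37 -> 36 -> 216 -> -1296 -> 1296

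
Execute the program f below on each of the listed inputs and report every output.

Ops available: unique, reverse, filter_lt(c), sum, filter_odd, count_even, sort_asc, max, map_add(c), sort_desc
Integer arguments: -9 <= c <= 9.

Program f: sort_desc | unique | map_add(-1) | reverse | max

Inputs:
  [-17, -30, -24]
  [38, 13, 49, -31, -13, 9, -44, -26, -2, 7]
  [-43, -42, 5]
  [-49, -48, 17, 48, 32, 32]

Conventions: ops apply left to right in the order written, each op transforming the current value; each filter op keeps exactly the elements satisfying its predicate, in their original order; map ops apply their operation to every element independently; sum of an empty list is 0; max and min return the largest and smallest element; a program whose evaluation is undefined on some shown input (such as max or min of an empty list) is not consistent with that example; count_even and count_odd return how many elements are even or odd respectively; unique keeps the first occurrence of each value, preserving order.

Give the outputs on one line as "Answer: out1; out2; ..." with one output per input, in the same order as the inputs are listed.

Execution, op by op:
  [-17, -30, -24] -> [-17, -24, -30] -> [-17, -24, -30] -> [-18, -25, -31] -> [-31, -25, -18] -> -18
  [38, 13, 49, -31, -13, 9, -44, -26, -2, 7] -> [49, 38, 13, 9, 7, -2, -13, -26, -31, -44] -> [49, 38, 13, 9, 7, -2, -13, -26, -31, -44] -> [48, 37, 12, 8, 6, -3, -14, -27, -32, -45] -> [-45, -32, -27, -14, -3, 6, 8, 12, 37, 48] -> 48
  [-43, -42, 5] -> [5, -42, -43] -> [5, -42, -43] -> [4, -43, -44] -> [-44, -43, 4] -> 4
  [-49, -48, 17, 48, 32, 32] -> [48, 32, 32, 17, -48, -49] -> [48, 32, 17, -48, -49] -> [47, 31, 16, -49, -50] -> [-50, -49, 16, 31, 47] -> 47

-18; 48; 4; 47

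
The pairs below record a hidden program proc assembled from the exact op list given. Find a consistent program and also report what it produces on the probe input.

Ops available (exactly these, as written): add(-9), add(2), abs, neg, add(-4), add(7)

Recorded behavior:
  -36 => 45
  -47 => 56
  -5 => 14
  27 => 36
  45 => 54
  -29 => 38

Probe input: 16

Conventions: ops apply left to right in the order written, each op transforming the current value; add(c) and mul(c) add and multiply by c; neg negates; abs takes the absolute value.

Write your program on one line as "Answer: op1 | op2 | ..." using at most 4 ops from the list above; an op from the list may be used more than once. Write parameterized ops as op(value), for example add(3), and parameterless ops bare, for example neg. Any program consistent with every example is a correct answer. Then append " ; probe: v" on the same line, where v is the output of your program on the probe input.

abs | add(7) | add(2) ; probe: 25

Check, running the answer program on each example:
  -36 -> 36 -> 43 -> 45
  -47 -> 47 -> 54 -> 56
  -5 -> 5 -> 12 -> 14
  27 -> 27 -> 34 -> 36
  45 -> 45 -> 52 -> 54
  -29 -> 29 -> 36 -> 38
  probe: 16 -> 16 -> 23 -> 25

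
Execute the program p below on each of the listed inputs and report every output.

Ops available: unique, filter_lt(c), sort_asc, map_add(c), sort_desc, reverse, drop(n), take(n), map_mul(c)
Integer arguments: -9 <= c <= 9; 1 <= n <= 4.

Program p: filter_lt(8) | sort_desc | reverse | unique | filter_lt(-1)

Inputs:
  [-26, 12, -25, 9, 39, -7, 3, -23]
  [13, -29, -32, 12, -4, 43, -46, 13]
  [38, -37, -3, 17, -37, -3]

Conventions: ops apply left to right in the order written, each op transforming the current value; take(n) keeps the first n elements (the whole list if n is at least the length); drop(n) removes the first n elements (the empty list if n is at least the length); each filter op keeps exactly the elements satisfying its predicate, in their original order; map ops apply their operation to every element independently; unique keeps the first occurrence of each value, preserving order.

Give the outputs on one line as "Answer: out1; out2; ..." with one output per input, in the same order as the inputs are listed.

Execution, op by op:
  [-26, 12, -25, 9, 39, -7, 3, -23] -> [-26, -25, -7, 3, -23] -> [3, -7, -23, -25, -26] -> [-26, -25, -23, -7, 3] -> [-26, -25, -23, -7, 3] -> [-26, -25, -23, -7]
  [13, -29, -32, 12, -4, 43, -46, 13] -> [-29, -32, -4, -46] -> [-4, -29, -32, -46] -> [-46, -32, -29, -4] -> [-46, -32, -29, -4] -> [-46, -32, -29, -4]
  [38, -37, -3, 17, -37, -3] -> [-37, -3, -37, -3] -> [-3, -3, -37, -37] -> [-37, -37, -3, -3] -> [-37, -3] -> [-37, -3]

[-26, -25, -23, -7]; [-46, -32, -29, -4]; [-37, -3]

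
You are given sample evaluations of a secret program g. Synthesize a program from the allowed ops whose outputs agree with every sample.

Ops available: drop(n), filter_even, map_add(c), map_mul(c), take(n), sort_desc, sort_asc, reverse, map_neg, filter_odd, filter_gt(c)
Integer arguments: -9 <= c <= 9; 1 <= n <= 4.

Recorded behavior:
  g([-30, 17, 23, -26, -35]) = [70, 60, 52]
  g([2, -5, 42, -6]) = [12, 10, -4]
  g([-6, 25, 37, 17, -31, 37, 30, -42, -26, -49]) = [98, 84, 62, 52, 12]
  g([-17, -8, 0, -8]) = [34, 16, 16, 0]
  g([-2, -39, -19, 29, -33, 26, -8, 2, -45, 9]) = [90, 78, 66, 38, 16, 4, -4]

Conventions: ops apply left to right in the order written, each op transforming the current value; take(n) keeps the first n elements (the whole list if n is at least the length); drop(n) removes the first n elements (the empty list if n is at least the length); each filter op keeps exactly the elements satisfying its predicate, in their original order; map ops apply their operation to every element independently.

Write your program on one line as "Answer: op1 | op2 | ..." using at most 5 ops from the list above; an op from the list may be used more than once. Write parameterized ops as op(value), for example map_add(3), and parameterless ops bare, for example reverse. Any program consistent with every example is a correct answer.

map_mul(2) | map_neg | filter_gt(-5) | sort_desc

Check, running the answer program on each example:
  [-30, 17, 23, -26, -35] -> [-60, 34, 46, -52, -70] -> [60, -34, -46, 52, 70] -> [60, 52, 70] -> [70, 60, 52]
  [2, -5, 42, -6] -> [4, -10, 84, -12] -> [-4, 10, -84, 12] -> [-4, 10, 12] -> [12, 10, -4]
  [-6, 25, 37, 17, -31, 37, 30, -42, -26, -49] -> [-12, 50, 74, 34, -62, 74, 60, -84, -52, -98] -> [12, -50, -74, -34, 62, -74, -60, 84, 52, 98] -> [12, 62, 84, 52, 98] -> [98, 84, 62, 52, 12]
  [-17, -8, 0, -8] -> [-34, -16, 0, -16] -> [34, 16, 0, 16] -> [34, 16, 0, 16] -> [34, 16, 16, 0]
  [-2, -39, -19, 29, -33, 26, -8, 2, -45, 9] -> [-4, -78, -38, 58, -66, 52, -16, 4, -90, 18] -> [4, 78, 38, -58, 66, -52, 16, -4, 90, -18] -> [4, 78, 38, 66, 16, -4, 90] -> [90, 78, 66, 38, 16, 4, -4]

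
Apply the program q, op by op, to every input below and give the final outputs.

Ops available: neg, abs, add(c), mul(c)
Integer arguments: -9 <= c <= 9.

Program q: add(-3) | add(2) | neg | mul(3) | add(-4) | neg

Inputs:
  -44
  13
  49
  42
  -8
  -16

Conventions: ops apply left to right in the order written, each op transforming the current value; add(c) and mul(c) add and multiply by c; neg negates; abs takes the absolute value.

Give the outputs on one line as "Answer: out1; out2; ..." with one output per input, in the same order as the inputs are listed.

Execution, op by op:
  -44 -> -47 -> -45 -> 45 -> 135 -> 131 -> -131
  13 -> 10 -> 12 -> -12 -> -36 -> -40 -> 40
  49 -> 46 -> 48 -> -48 -> -144 -> -148 -> 148
  42 -> 39 -> 41 -> -41 -> -123 -> -127 -> 127
  -8 -> -11 -> -9 -> 9 -> 27 -> 23 -> -23
  -16 -> -19 -> -17 -> 17 -> 51 -> 47 -> -47

-131; 40; 148; 127; -23; -47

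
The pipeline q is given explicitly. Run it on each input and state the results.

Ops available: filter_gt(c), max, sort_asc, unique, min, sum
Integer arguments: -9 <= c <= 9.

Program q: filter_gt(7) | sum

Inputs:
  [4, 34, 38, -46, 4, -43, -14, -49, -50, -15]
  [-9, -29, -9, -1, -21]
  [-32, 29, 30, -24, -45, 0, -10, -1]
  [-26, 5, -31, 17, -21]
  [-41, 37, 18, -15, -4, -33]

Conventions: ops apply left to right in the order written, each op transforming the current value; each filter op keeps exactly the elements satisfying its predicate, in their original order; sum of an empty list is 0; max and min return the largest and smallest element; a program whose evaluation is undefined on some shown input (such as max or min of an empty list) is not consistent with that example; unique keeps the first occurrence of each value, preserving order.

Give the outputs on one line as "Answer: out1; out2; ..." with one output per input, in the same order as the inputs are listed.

Execution, op by op:
  [4, 34, 38, -46, 4, -43, -14, -49, -50, -15] -> [34, 38] -> 72
  [-9, -29, -9, -1, -21] -> [] -> 0
  [-32, 29, 30, -24, -45, 0, -10, -1] -> [29, 30] -> 59
  [-26, 5, -31, 17, -21] -> [17] -> 17
  [-41, 37, 18, -15, -4, -33] -> [37, 18] -> 55

72; 0; 59; 17; 55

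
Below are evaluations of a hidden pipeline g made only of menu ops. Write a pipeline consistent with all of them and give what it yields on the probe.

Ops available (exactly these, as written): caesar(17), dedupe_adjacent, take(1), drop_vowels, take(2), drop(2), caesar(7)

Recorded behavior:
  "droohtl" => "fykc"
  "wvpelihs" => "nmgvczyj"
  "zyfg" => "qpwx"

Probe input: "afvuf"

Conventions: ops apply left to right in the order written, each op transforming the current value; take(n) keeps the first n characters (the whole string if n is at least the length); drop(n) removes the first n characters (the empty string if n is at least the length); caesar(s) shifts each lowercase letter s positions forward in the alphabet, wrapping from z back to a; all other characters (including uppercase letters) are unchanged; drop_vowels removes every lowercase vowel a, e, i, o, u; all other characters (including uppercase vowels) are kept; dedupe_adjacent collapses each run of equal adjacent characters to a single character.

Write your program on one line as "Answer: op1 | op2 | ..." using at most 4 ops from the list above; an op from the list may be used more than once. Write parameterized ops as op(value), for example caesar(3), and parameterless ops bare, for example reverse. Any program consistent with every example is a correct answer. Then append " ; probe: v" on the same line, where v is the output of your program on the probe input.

caesar(17) | dedupe_adjacent | drop_vowels ; probe: "rwmlw"

Check, running the answer program on each example:
  "droohtl" -> "uiffykc" -> "uifykc" -> "fykc"
  "wvpelihs" -> "nmgvczyj" -> "nmgvczyj" -> "nmgvczyj"
  "zyfg" -> "qpwx" -> "qpwx" -> "qpwx"
  probe: "afvuf" -> "rwmlw" -> "rwmlw" -> "rwmlw"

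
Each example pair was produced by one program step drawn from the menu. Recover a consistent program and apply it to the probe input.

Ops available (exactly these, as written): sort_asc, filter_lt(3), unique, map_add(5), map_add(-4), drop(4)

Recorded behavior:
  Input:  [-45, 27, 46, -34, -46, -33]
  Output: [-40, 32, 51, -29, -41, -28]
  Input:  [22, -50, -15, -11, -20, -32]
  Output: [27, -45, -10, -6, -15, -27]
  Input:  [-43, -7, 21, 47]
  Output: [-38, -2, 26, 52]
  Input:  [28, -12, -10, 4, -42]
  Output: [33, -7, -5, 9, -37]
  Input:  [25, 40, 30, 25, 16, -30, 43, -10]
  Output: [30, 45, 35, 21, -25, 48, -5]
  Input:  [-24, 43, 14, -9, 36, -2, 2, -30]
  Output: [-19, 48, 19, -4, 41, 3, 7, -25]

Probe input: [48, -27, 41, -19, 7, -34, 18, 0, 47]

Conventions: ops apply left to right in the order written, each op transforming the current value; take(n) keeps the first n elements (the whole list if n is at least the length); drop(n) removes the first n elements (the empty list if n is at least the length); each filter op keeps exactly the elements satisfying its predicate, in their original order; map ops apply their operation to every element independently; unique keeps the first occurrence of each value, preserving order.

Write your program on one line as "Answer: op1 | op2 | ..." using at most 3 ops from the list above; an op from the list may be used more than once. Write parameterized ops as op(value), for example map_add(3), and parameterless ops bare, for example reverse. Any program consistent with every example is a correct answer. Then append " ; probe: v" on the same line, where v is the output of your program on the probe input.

unique | map_add(5) ; probe: [53, -22, 46, -14, 12, -29, 23, 5, 52]

Check, running the answer program on each example:
  [-45, 27, 46, -34, -46, -33] -> [-45, 27, 46, -34, -46, -33] -> [-40, 32, 51, -29, -41, -28]
  [22, -50, -15, -11, -20, -32] -> [22, -50, -15, -11, -20, -32] -> [27, -45, -10, -6, -15, -27]
  [-43, -7, 21, 47] -> [-43, -7, 21, 47] -> [-38, -2, 26, 52]
  [28, -12, -10, 4, -42] -> [28, -12, -10, 4, -42] -> [33, -7, -5, 9, -37]
  [25, 40, 30, 25, 16, -30, 43, -10] -> [25, 40, 30, 16, -30, 43, -10] -> [30, 45, 35, 21, -25, 48, -5]
  [-24, 43, 14, -9, 36, -2, 2, -30] -> [-24, 43, 14, -9, 36, -2, 2, -30] -> [-19, 48, 19, -4, 41, 3, 7, -25]
  probe: [48, -27, 41, -19, 7, -34, 18, 0, 47] -> [48, -27, 41, -19, 7, -34, 18, 0, 47] -> [53, -22, 46, -14, 12, -29, 23, 5, 52]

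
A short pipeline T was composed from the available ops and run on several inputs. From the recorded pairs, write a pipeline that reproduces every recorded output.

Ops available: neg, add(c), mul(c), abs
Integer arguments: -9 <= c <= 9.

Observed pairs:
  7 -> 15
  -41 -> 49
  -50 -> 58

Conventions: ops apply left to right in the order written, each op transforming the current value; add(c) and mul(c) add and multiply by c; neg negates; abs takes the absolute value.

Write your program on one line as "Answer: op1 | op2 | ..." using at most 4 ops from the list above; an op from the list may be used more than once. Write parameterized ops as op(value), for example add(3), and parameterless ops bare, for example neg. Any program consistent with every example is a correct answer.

neg | abs | add(8)

Check, running the answer program on each example:
  7 -> -7 -> 7 -> 15
  -41 -> 41 -> 41 -> 49
  -50 -> 50 -> 50 -> 58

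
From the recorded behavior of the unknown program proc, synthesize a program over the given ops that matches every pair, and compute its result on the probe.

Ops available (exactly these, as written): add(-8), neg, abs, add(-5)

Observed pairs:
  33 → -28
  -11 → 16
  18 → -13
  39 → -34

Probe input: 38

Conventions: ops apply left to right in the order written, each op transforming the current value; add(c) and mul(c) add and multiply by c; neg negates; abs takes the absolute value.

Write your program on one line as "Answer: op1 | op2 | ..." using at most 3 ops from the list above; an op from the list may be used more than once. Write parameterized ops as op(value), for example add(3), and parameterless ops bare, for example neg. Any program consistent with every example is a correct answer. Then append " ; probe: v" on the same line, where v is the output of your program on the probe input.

add(-5) | neg ; probe: -33

Check, running the answer program on each example:
  33 -> 28 -> -28
  -11 -> -16 -> 16
  18 -> 13 -> -13
  39 -> 34 -> -34
  probe: 38 -> 33 -> -33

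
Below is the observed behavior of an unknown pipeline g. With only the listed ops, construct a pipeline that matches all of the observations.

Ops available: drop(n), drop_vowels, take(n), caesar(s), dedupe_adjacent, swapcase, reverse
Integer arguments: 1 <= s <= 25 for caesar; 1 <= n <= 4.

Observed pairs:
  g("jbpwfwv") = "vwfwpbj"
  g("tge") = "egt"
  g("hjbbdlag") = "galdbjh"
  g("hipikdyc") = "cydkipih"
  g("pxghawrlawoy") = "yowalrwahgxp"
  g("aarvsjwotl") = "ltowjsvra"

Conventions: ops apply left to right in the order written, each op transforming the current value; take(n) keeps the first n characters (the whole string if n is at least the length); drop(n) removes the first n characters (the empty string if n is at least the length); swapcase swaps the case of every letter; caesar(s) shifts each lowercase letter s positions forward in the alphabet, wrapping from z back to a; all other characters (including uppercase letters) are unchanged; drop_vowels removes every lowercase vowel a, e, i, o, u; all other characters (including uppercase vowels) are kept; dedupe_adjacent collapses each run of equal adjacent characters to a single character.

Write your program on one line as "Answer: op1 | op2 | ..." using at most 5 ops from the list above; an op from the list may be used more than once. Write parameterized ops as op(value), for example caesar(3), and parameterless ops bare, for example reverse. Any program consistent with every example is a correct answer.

reverse | swapcase | dedupe_adjacent | swapcase

Check, running the answer program on each example:
  "jbpwfwv" -> "vwfwpbj" -> "VWFWPBJ" -> "VWFWPBJ" -> "vwfwpbj"
  "tge" -> "egt" -> "EGT" -> "EGT" -> "egt"
  "hjbbdlag" -> "galdbbjh" -> "GALDBBJH" -> "GALDBJH" -> "galdbjh"
  "hipikdyc" -> "cydkipih" -> "CYDKIPIH" -> "CYDKIPIH" -> "cydkipih"
  "pxghawrlawoy" -> "yowalrwahgxp" -> "YOWALRWAHGXP" -> "YOWALRWAHGXP" -> "yowalrwahgxp"
  "aarvsjwotl" -> "ltowjsvraa" -> "LTOWJSVRAA" -> "LTOWJSVRA" -> "ltowjsvra"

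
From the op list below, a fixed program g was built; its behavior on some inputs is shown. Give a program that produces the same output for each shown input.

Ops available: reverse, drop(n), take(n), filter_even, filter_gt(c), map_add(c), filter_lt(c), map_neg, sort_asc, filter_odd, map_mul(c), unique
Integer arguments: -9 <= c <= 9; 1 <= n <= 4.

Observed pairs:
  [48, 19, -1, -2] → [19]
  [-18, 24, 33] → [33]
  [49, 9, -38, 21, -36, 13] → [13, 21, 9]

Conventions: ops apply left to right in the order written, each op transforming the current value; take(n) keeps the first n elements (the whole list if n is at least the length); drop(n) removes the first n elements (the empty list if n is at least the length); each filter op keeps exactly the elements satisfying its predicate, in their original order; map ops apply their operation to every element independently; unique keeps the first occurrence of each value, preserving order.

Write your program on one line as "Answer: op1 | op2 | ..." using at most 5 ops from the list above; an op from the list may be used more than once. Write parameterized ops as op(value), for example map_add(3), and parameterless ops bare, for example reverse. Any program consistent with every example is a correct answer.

reverse | filter_odd | filter_gt(2) | take(3)

Check, running the answer program on each example:
  [48, 19, -1, -2] -> [-2, -1, 19, 48] -> [-1, 19] -> [19] -> [19]
  [-18, 24, 33] -> [33, 24, -18] -> [33] -> [33] -> [33]
  [49, 9, -38, 21, -36, 13] -> [13, -36, 21, -38, 9, 49] -> [13, 21, 9, 49] -> [13, 21, 9, 49] -> [13, 21, 9]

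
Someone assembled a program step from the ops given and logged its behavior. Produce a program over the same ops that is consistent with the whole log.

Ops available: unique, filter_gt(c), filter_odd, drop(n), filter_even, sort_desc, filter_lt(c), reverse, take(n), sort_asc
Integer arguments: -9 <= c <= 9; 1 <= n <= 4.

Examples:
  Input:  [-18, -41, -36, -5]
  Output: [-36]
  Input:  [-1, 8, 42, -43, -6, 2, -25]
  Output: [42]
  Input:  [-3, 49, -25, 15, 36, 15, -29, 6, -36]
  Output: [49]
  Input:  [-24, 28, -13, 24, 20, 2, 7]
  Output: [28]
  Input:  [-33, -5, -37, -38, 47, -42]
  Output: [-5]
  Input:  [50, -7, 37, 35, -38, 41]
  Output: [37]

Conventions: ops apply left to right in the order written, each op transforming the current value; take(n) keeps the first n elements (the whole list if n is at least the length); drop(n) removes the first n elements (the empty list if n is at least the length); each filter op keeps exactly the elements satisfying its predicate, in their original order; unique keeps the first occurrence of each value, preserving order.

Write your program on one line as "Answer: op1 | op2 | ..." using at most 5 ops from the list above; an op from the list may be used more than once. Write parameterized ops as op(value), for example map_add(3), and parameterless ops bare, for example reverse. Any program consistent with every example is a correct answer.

unique | take(3) | drop(1) | sort_desc | take(1)

Check, running the answer program on each example:
  [-18, -41, -36, -5] -> [-18, -41, -36, -5] -> [-18, -41, -36] -> [-41, -36] -> [-36, -41] -> [-36]
  [-1, 8, 42, -43, -6, 2, -25] -> [-1, 8, 42, -43, -6, 2, -25] -> [-1, 8, 42] -> [8, 42] -> [42, 8] -> [42]
  [-3, 49, -25, 15, 36, 15, -29, 6, -36] -> [-3, 49, -25, 15, 36, -29, 6, -36] -> [-3, 49, -25] -> [49, -25] -> [49, -25] -> [49]
  [-24, 28, -13, 24, 20, 2, 7] -> [-24, 28, -13, 24, 20, 2, 7] -> [-24, 28, -13] -> [28, -13] -> [28, -13] -> [28]
  [-33, -5, -37, -38, 47, -42] -> [-33, -5, -37, -38, 47, -42] -> [-33, -5, -37] -> [-5, -37] -> [-5, -37] -> [-5]
  [50, -7, 37, 35, -38, 41] -> [50, -7, 37, 35, -38, 41] -> [50, -7, 37] -> [-7, 37] -> [37, -7] -> [37]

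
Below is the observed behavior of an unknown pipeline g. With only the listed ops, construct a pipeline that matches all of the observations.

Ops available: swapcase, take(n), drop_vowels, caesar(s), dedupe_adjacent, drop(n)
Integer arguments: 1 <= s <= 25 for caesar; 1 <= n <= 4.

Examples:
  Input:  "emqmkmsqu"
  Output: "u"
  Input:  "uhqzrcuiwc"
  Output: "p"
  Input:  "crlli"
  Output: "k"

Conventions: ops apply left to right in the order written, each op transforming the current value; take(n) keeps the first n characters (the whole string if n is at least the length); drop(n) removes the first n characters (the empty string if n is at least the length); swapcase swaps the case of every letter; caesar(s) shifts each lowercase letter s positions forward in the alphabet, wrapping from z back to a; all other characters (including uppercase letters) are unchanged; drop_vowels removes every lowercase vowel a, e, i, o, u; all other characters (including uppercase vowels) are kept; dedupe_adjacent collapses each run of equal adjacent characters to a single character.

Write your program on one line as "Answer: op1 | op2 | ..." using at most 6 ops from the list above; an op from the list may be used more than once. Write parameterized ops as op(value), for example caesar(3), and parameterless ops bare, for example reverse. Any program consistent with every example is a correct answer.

drop_vowels | dedupe_adjacent | take(3) | take(1) | caesar(8)

Check, running the answer program on each example:
  "emqmkmsqu" -> "mqmkmsq" -> "mqmkmsq" -> "mqm" -> "m" -> "u"
  "uhqzrcuiwc" -> "hqzrcwc" -> "hqzrcwc" -> "hqz" -> "h" -> "p"
  "crlli" -> "crll" -> "crl" -> "crl" -> "c" -> "k"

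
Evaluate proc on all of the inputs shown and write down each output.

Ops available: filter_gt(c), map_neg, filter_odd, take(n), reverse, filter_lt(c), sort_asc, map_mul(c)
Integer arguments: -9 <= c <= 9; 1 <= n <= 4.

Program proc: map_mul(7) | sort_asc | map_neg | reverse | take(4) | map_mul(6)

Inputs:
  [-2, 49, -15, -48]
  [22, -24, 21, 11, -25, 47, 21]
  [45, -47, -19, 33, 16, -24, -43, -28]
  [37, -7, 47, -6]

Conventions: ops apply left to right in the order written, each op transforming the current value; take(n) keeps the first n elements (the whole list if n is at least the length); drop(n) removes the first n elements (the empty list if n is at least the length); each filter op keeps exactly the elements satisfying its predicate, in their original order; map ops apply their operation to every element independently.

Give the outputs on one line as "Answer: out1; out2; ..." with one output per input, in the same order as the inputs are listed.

[-2058, 84, 630, 2016]; [-1974, -924, -882, -882]; [-1890, -1386, -672, 798]; [-1974, -1554, 252, 294]

Execution, op by op:
  [-2, 49, -15, -48] -> [-14, 343, -105, -336] -> [-336, -105, -14, 343] -> [336, 105, 14, -343] -> [-343, 14, 105, 336] -> [-343, 14, 105, 336] -> [-2058, 84, 630, 2016]
  [22, -24, 21, 11, -25, 47, 21] -> [154, -168, 147, 77, -175, 329, 147] -> [-175, -168, 77, 147, 147, 154, 329] -> [175, 168, -77, -147, -147, -154, -329] -> [-329, -154, -147, -147, -77, 168, 175] -> [-329, -154, -147, -147] -> [-1974, -924, -882, -882]
  [45, -47, -19, 33, 16, -24, -43, -28] -> [315, -329, -133, 231, 112, -168, -301, -196] -> [-329, -301, -196, -168, -133, 112, 231, 315] -> [329, 301, 196, 168, 133, -112, -231, -315] -> [-315, -231, -112, 133, 168, 196, 301, 329] -> [-315, -231, -112, 133] -> [-1890, -1386, -672, 798]
  [37, -7, 47, -6] -> [259, -49, 329, -42] -> [-49, -42, 259, 329] -> [49, 42, -259, -329] -> [-329, -259, 42, 49] -> [-329, -259, 42, 49] -> [-1974, -1554, 252, 294]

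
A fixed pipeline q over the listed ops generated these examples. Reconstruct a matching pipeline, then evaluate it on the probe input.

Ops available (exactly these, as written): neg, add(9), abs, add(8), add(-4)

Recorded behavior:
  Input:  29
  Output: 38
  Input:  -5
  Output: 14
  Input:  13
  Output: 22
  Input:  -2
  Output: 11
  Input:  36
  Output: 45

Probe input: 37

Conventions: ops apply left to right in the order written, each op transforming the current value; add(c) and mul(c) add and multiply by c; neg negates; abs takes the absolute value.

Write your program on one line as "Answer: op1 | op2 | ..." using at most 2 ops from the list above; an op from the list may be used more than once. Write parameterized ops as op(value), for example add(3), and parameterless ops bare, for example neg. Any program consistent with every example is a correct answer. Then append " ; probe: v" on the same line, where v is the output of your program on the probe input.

abs | add(9) ; probe: 46

Check, running the answer program on each example:
  29 -> 29 -> 38
  -5 -> 5 -> 14
  13 -> 13 -> 22
  -2 -> 2 -> 11
  36 -> 36 -> 45
  probe: 37 -> 37 -> 46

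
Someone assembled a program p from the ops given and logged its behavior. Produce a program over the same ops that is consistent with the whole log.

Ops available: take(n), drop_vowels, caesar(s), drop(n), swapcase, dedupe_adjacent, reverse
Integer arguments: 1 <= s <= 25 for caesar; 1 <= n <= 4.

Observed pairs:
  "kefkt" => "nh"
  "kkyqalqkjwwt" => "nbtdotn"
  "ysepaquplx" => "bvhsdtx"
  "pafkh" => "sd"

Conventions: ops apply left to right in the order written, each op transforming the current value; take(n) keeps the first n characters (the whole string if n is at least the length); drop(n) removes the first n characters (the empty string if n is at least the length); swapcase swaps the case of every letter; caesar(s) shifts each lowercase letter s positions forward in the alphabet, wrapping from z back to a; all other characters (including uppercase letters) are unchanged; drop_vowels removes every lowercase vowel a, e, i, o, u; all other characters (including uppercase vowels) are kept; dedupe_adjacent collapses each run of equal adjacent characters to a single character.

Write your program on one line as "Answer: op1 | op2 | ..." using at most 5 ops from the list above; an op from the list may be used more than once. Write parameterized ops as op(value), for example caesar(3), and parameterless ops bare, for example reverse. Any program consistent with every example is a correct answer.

reverse | dedupe_adjacent | drop(3) | caesar(3) | reverse

Check, running the answer program on each example:
  "kefkt" -> "tkfek" -> "tkfek" -> "ek" -> "hn" -> "nh"
  "kkyqalqkjwwt" -> "twwjkqlaqykk" -> "twjkqlaqyk" -> "kqlaqyk" -> "ntodtbn" -> "nbtdotn"
  "ysepaquplx" -> "xlpuqapesy" -> "xlpuqapesy" -> "uqapesy" -> "xtdshvb" -> "bvhsdtx"
  "pafkh" -> "hkfap" -> "hkfap" -> "ap" -> "ds" -> "sd"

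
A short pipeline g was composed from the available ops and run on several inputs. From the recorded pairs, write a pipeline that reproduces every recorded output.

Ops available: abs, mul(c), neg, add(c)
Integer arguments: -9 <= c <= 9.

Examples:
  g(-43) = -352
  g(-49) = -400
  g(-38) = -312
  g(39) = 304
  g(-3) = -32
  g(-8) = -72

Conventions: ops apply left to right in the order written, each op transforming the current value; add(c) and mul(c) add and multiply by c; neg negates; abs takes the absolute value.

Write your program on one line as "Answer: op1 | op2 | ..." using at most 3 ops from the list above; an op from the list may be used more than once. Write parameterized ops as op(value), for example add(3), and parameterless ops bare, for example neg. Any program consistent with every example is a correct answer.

mul(8) | add(-8)

Check, running the answer program on each example:
  -43 -> -344 -> -352
  -49 -> -392 -> -400
  -38 -> -304 -> -312
  39 -> 312 -> 304
  -3 -> -24 -> -32
  -8 -> -64 -> -72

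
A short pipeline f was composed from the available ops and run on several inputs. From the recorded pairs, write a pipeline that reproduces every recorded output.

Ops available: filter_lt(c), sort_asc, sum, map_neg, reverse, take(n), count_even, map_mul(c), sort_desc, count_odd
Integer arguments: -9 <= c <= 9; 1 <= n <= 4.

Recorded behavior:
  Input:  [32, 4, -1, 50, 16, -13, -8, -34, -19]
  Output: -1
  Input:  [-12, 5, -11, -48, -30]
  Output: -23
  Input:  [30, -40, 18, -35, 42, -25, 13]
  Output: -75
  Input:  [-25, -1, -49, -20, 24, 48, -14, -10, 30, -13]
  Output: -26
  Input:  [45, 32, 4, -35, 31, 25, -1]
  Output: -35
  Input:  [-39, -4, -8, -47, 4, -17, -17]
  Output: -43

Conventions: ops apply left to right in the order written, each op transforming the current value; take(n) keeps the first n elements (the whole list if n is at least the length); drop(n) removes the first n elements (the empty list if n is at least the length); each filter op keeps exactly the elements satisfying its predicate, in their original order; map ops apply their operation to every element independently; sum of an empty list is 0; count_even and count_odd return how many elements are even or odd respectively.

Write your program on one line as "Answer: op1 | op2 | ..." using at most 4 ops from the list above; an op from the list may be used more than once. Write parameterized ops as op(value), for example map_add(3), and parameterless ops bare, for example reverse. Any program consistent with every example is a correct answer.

take(4) | filter_lt(3) | take(2) | sum

Check, running the answer program on each example:
  [32, 4, -1, 50, 16, -13, -8, -34, -19] -> [32, 4, -1, 50] -> [-1] -> [-1] -> -1
  [-12, 5, -11, -48, -30] -> [-12, 5, -11, -48] -> [-12, -11, -48] -> [-12, -11] -> -23
  [30, -40, 18, -35, 42, -25, 13] -> [30, -40, 18, -35] -> [-40, -35] -> [-40, -35] -> -75
  [-25, -1, -49, -20, 24, 48, -14, -10, 30, -13] -> [-25, -1, -49, -20] -> [-25, -1, -49, -20] -> [-25, -1] -> -26
  [45, 32, 4, -35, 31, 25, -1] -> [45, 32, 4, -35] -> [-35] -> [-35] -> -35
  [-39, -4, -8, -47, 4, -17, -17] -> [-39, -4, -8, -47] -> [-39, -4, -8, -47] -> [-39, -4] -> -43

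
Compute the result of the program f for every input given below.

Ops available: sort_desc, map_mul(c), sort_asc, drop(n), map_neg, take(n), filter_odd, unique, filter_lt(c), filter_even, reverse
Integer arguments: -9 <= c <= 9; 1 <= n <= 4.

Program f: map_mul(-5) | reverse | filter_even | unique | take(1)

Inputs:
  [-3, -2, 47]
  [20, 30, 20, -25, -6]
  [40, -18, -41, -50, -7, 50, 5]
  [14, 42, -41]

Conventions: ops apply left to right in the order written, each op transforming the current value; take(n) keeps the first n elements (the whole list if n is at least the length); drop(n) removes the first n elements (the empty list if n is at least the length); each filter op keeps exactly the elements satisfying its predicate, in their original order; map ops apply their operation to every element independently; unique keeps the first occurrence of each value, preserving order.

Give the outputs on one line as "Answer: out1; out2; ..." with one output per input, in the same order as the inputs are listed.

[10]; [30]; [-250]; [-210]

Execution, op by op:
  [-3, -2, 47] -> [15, 10, -235] -> [-235, 10, 15] -> [10] -> [10] -> [10]
  [20, 30, 20, -25, -6] -> [-100, -150, -100, 125, 30] -> [30, 125, -100, -150, -100] -> [30, -100, -150, -100] -> [30, -100, -150] -> [30]
  [40, -18, -41, -50, -7, 50, 5] -> [-200, 90, 205, 250, 35, -250, -25] -> [-25, -250, 35, 250, 205, 90, -200] -> [-250, 250, 90, -200] -> [-250, 250, 90, -200] -> [-250]
  [14, 42, -41] -> [-70, -210, 205] -> [205, -210, -70] -> [-210, -70] -> [-210, -70] -> [-210]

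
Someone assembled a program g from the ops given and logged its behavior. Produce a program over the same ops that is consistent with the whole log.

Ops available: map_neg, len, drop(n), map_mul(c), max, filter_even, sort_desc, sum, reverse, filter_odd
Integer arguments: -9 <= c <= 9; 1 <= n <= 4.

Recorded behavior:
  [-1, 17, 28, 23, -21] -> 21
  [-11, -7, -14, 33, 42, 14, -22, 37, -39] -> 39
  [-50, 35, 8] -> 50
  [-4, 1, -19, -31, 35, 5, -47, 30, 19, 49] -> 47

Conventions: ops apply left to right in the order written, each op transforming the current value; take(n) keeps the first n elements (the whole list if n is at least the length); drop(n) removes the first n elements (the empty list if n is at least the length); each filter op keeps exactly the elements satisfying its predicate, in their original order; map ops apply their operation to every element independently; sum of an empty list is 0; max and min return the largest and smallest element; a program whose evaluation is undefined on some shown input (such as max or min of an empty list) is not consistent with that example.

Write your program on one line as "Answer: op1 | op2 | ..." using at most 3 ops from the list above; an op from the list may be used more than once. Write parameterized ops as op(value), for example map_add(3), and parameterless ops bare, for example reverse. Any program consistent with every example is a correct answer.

map_neg | max

Check, running the answer program on each example:
  [-1, 17, 28, 23, -21] -> [1, -17, -28, -23, 21] -> 21
  [-11, -7, -14, 33, 42, 14, -22, 37, -39] -> [11, 7, 14, -33, -42, -14, 22, -37, 39] -> 39
  [-50, 35, 8] -> [50, -35, -8] -> 50
  [-4, 1, -19, -31, 35, 5, -47, 30, 19, 49] -> [4, -1, 19, 31, -35, -5, 47, -30, -19, -49] -> 47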